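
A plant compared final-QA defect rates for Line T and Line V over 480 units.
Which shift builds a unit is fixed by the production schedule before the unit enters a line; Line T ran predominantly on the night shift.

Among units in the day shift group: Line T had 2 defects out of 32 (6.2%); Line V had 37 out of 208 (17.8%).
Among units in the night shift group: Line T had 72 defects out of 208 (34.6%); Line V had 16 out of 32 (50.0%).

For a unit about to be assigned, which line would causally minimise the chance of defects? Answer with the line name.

Line T

The stratified and pooled comparisons disagree (Line T wins within each shift; Line V wins overall), so the answer turns on the causal role of shift.
Since shift is a pre-existing factor (not a product of the line) and it affects the outcome on its own, it is a confounder. The stratified rates, not the pooled rate, identify the causal effect.
Within each level — day shift: 6.2% vs 17.8%; night shift: 34.6% vs 50.0% — Line T is lower every time.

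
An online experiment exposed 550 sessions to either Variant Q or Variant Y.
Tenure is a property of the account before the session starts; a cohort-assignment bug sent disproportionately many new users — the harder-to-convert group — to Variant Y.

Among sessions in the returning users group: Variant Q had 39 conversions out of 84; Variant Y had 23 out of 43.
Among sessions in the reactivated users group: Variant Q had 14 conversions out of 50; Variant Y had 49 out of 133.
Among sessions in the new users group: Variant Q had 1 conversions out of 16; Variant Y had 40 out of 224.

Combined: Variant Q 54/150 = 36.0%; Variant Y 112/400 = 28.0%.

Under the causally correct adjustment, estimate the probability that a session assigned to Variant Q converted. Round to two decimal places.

0.23

Within every user tenure level Variant Y has the higher rate, yet pooled Variant Q does — Simpson's reversal.
The imbalance in user tenure arose from how sessions were allocated, not from anything the variant did; and user tenure independently affects the outcome. The pooled gap is confounded — condition on user tenure.
Standardising Variant Q to the population user tenure mix: 0.231·39/84 + 0.333·14/50 + 0.436·1/16 = 0.228.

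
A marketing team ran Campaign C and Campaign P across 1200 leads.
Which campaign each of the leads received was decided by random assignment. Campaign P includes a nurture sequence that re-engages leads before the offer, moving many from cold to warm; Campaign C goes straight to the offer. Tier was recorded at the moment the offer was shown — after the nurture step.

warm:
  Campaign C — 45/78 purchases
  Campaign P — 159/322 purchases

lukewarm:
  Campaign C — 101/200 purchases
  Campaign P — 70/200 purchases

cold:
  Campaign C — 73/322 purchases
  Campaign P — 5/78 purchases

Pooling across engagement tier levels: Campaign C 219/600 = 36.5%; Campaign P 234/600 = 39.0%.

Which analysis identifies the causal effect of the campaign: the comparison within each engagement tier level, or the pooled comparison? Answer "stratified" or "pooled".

Campaign C is higher inside every engagement tier stratum but Campaign P is higher in aggregate. Whether to stratify depends on how engagement tier relates to the campaign.
Engagement tier is recorded after the campaign and is itself shifted by it — it sits on the causal path from campaign to outcome. Conditioning on a mediator would strip out part of the effect we want; the pooled comparison gives the total causal effect.
Pooled: Campaign C 36.5% vs Campaign P 39.0%; Campaign P is higher overall.

pooled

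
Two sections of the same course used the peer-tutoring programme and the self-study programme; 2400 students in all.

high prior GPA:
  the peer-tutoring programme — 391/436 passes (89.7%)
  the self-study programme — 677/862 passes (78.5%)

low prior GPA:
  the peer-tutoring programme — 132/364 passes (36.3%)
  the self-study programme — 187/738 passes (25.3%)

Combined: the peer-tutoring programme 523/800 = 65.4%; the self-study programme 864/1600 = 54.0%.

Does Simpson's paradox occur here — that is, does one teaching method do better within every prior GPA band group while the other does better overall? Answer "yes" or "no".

no

Within each prior GPA band level (high prior GPA 89.7% vs 78.5%; low prior GPA 36.3% vs 25.3%), the peer-tutoring programme has the higher rate every time. Pooled: 65.4% vs 54.0% — the peer-tutoring programme has the higher rate overall. They agree.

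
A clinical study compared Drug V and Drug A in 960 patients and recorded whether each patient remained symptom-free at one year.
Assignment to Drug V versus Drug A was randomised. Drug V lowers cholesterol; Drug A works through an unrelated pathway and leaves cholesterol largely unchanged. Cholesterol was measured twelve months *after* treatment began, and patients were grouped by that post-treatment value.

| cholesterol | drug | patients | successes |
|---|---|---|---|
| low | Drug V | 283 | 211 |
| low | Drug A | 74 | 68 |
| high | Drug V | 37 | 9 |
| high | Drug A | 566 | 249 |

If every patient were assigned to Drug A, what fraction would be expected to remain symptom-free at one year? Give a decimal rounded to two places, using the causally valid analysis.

Cholesterol lies on the pathway drug → cholesterol → outcome, so adjusting for it blocks the indirect effect. For the total causal effect of drug, use the unadjusted pooled rates.
So P(outcome | do(Drug A)) is just the pooled rate for Drug A: 317/640 = 0.495.

0.50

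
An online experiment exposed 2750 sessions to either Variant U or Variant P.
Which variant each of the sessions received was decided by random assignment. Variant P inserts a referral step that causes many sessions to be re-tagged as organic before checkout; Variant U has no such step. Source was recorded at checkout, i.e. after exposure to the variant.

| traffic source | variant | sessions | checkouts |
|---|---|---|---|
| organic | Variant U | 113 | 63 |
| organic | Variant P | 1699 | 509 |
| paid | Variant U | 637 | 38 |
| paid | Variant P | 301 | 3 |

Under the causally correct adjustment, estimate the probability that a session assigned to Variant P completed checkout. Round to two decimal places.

0.26

Traffic source is downstream of the variant. One should not condition on a consequence of treatment, so the overall rates are the right comparison.
So P(outcome | do(Variant P)) is just the pooled rate for Variant P: 512/2000 = 0.256.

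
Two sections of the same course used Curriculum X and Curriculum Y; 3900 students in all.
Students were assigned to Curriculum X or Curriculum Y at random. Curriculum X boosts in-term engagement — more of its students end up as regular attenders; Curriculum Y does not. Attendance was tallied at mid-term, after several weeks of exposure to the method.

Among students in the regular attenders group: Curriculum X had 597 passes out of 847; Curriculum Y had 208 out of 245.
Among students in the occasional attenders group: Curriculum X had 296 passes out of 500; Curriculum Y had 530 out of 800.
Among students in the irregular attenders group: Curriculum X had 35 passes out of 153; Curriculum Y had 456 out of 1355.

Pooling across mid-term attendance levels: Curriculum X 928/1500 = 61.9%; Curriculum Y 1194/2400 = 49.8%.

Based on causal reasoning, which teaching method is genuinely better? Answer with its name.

Curriculum X

Mid-term attendance is recorded after the teaching method and is itself shifted by it — it sits on the causal path from teaching method to outcome. Conditioning on a mediator would strip out part of the effect we want; the pooled comparison gives the total causal effect.
Pooled: Curriculum X 61.9% vs Curriculum Y 49.8%; Curriculum X is higher overall.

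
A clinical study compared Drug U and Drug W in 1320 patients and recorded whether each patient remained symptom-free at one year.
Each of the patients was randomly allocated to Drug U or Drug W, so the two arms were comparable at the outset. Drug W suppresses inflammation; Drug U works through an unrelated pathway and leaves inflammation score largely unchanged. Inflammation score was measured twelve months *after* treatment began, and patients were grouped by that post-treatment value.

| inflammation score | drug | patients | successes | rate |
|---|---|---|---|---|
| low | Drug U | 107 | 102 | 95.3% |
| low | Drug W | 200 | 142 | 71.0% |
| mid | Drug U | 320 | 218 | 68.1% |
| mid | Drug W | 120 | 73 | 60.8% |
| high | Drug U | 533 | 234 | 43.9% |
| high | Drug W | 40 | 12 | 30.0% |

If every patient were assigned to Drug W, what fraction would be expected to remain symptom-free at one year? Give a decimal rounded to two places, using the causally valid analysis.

Inflammation score is recorded after the drug and is itself shifted by it — it sits on the causal path from drug to outcome. Conditioning on a mediator would strip out part of the effect we want; the pooled comparison gives the total causal effect.
So P(outcome | do(Drug W)) is just the pooled rate for Drug W: 227/360 = 0.631.

0.63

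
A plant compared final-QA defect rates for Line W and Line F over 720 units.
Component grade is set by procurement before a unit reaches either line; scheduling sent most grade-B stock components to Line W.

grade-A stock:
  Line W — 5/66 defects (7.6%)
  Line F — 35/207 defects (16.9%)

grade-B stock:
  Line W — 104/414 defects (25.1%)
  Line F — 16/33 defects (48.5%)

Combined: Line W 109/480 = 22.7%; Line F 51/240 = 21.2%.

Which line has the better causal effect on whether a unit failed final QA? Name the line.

Line W

The imbalance in component grade arose from how units were allocated, not from anything the line did; and component grade independently affects the outcome. The pooled gap is confounded — condition on component grade.
Within each level — grade-A stock: 7.6% vs 16.9%; grade-B stock: 25.1% vs 48.5% — Line W is lower every time.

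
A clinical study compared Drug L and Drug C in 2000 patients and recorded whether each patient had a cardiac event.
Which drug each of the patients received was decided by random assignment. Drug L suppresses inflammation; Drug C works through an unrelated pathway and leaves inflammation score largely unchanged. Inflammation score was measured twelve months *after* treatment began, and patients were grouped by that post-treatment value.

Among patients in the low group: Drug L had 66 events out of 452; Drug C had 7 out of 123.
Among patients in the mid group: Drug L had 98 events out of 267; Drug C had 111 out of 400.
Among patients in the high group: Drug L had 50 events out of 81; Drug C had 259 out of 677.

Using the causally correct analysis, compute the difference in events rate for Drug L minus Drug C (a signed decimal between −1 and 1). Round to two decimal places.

The inflammation score-specific comparison favours Drug C throughout, but the pooled figures favour Drug L. The question is whether to condition on inflammation score.
Inflammation score is recorded after the drug and is itself shifted by it — it sits on the causal path from drug to outcome. Conditioning on a mediator would strip out part of the effect we want; the pooled comparison gives the total causal effect.
The causal difference is the pooled difference: 0.268 − 0.314 = -0.047.

-0.05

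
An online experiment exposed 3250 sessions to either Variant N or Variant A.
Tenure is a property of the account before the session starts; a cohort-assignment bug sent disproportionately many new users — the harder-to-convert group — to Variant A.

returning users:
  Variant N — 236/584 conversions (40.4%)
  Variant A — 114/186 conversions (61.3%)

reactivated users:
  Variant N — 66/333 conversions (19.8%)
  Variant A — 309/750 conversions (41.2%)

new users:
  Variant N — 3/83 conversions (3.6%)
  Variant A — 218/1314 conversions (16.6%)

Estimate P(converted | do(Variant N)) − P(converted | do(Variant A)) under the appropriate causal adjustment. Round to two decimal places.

Variant A is higher inside every user tenure stratum but Variant N is higher in aggregate. Whether to stratify depends on how user tenure relates to the variant.
User tenure is set before the variant has any effect — it is not caused by the variant — and it independently drives the outcome. That makes it a confounder, so the causal comparison is within user tenure levels.
Adjusting over the population distribution of user tenure: 0.237·(0.404−0.613) + 0.333·(0.198−0.412) + 0.430·(0.036−0.166) = -0.176.

-0.18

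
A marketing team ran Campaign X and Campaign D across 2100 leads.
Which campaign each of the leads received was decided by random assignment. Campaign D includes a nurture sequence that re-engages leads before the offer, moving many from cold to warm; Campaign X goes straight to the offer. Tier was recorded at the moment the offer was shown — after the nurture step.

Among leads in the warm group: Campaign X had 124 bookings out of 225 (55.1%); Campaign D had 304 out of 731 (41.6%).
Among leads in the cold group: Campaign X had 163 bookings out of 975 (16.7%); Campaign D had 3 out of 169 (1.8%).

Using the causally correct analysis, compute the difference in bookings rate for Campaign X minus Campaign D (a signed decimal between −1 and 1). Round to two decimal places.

-0.10

Engagement tier is downstream of the campaign. One should not condition on a consequence of treatment, so the overall rates are the right comparison.
The causal difference is the pooled difference: 0.239 − 0.341 = -0.102.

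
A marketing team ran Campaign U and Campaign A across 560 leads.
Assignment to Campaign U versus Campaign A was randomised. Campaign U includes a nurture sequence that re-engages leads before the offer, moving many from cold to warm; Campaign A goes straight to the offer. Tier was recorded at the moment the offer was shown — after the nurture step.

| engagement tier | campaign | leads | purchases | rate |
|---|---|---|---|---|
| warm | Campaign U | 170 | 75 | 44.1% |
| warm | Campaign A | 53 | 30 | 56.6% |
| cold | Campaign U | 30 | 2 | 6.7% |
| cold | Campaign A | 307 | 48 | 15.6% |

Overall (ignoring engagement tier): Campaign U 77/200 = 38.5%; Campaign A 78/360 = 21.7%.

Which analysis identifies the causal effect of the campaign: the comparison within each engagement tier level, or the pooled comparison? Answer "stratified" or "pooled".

Campaign A is higher inside every engagement tier stratum but Campaign U is higher in aggregate. Whether to stratify depends on how engagement tier relates to the campaign.
The distribution of engagement tier is itself part of what the campaign does — it is an intermediate outcome. Holding it fixed would remove that part of the effect; the total effect is the pooled difference.
Pooled: Campaign U 38.5% vs Campaign A 21.7%; Campaign U is higher overall.

pooled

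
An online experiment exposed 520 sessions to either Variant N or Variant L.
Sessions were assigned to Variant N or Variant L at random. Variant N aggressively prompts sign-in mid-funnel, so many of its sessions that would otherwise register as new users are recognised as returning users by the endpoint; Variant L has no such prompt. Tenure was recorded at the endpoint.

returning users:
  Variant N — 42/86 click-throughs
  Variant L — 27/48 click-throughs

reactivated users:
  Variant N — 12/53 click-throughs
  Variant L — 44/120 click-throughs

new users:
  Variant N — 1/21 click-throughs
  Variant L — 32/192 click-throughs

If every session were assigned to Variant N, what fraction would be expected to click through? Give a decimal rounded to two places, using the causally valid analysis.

0.34

The stratified and pooled comparisons disagree (Variant L wins within each user tenure; Variant N wins overall), so the answer turns on the causal role of user tenure.
The distribution of user tenure is itself part of what the variant does — it is an intermediate outcome. Holding it fixed would remove that part of the effect; the total effect is the pooled difference.
So P(outcome | do(Variant N)) is just the pooled rate for Variant N: 55/160 = 0.344.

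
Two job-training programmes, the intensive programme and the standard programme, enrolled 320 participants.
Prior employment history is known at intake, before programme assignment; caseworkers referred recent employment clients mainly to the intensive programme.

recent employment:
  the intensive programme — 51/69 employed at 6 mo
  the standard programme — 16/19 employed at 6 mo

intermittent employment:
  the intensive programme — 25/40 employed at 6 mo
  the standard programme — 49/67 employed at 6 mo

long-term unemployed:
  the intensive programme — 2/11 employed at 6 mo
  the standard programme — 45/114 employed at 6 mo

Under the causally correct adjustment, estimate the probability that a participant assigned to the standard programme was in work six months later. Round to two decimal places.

0.63

The prior employment history-specific comparison favours the standard programme throughout, but the pooled figures favour the intensive programme. The question is whether to condition on prior employment history.
Since prior employment history is a pre-existing factor (not a product of the programme) and it affects the outcome on its own, it is a confounder. The stratified rates, not the pooled rate, identify the causal effect.
Standardising the standard programme to the population prior employment history mix: 0.275·16/19 + 0.334·49/67 + 0.391·45/114 = 0.630.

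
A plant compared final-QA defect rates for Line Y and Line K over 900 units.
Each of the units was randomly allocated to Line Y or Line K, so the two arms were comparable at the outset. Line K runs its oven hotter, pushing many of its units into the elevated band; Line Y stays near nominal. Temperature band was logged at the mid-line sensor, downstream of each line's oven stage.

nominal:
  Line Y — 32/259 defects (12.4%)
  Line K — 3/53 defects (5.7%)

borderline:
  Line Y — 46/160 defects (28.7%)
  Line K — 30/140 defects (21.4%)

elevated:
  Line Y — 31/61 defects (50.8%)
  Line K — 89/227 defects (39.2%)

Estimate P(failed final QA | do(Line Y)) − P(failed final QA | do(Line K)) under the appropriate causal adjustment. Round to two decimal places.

-0.06

The stratified and pooled comparisons disagree (Line K wins within each in-process temperature band; Line Y wins overall), so the answer turns on the causal role of in-process temperature band.
Because the line influences in-process temperature band, in-process temperature band is a post-treatment mediator, not a confounder. Stratifying on it would bias the estimate; the causal effect is the crude pooled difference.
The causal difference is the pooled difference: 0.227 − 0.290 = -0.063.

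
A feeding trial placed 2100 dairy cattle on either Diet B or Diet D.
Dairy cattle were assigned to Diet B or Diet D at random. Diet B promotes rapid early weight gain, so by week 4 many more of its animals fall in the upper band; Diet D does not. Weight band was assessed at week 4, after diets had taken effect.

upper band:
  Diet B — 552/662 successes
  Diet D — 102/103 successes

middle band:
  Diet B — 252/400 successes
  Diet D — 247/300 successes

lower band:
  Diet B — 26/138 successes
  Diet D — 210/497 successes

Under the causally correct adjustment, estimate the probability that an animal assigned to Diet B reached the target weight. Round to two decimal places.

0.69

The week-4 weight band-specific comparison favours Diet D throughout, but the pooled figures favour Diet B. The question is whether to condition on week-4 weight band.
The distribution of week-4 weight band is itself part of what the diet does — it is an intermediate outcome. Holding it fixed would remove that part of the effect; the total effect is the pooled difference.
So P(outcome | do(Diet B)) is just the pooled rate for Diet B: 830/1200 = 0.692.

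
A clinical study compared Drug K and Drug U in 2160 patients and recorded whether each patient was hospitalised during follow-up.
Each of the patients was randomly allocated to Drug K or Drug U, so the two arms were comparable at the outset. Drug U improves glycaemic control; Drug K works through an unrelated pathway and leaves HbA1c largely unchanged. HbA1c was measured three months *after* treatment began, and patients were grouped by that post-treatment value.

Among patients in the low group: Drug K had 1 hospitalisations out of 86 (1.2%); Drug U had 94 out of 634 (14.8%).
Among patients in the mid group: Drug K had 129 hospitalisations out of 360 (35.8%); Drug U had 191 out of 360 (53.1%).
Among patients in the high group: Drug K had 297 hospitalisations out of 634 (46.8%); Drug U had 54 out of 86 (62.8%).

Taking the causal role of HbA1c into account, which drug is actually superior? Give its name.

Drug U

HbA1c is recorded after the drug and is itself shifted by it — it sits on the causal path from drug to outcome. Conditioning on a mediator would strip out part of the effect we want; the pooled comparison gives the total causal effect.
Pooled: Drug K 39.5% vs Drug U 31.4%; Drug U is lower overall.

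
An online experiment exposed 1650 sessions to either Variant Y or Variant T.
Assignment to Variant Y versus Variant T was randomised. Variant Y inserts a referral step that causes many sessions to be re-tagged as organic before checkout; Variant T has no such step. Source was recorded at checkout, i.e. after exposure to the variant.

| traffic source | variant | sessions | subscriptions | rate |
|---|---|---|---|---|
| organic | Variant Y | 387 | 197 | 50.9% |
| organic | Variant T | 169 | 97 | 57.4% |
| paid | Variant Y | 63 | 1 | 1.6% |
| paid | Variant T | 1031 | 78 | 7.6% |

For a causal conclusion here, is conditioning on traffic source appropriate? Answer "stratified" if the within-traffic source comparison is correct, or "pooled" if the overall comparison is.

pooled

The traffic source-specific comparison favours Variant T throughout, but the pooled figures favour Variant Y. The question is whether to condition on traffic source.
Traffic source lies on the pathway variant → traffic source → outcome, so adjusting for it blocks the indirect effect. For the total causal effect of variant, use the unadjusted pooled rates.
Pooled: Variant Y 44.0% vs Variant T 14.6%; Variant Y is higher overall.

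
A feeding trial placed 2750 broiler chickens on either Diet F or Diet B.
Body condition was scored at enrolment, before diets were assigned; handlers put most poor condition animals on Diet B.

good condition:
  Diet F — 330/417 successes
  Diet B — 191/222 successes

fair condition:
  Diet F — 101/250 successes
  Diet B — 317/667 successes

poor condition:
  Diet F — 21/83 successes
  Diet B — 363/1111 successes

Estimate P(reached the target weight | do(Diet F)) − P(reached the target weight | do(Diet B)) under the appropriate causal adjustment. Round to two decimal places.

-0.07

Starting body condition differs across diets for reasons unrelated to any effect of the diet itself, and it separately predicts the outcome — a classic confounder. We must compare within starting body condition levels.
Adjusting over the population distribution of starting body condition: 0.232·(0.791−0.860) + 0.333·(0.404−0.475) + 0.434·(0.253−0.327) = -0.072.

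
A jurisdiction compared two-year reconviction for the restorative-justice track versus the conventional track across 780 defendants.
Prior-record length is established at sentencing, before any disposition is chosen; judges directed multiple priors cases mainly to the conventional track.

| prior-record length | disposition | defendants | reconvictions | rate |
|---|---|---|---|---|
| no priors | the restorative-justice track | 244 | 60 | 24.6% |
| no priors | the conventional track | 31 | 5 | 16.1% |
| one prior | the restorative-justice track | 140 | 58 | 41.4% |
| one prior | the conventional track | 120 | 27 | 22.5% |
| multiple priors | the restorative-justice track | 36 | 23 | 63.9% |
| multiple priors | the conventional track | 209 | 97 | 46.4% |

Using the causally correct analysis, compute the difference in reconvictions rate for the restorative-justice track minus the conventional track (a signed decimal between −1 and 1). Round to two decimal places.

the conventional track is lower inside every prior-record length stratum but the restorative-justice track is lower in aggregate. Whether to stratify depends on how prior-record length relates to the disposition.
Prior-record length is set before the disposition has any effect — it is not caused by the disposition — and it independently drives the outcome. That makes it a confounder, so the causal comparison is within prior-record length levels.
Adjusting over the population distribution of prior-record length: 0.353·(0.246−0.161) + 0.333·(0.414−0.225) + 0.314·(0.639−0.464) = +0.148.

+0.15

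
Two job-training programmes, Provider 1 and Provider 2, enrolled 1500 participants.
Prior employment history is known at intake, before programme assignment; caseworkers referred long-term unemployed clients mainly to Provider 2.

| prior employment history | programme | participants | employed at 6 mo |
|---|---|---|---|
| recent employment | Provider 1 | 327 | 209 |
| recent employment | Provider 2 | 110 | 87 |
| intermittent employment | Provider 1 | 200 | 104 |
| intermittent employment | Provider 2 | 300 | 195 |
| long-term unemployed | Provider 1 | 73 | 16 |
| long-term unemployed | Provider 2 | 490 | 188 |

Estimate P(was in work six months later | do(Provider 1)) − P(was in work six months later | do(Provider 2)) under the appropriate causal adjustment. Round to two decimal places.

-0.15

Prior employment history satisfies the back-door criterion: it is not a descendant of the programme, and it blocks the spurious path from programme to outcome. Adjusting for it (i.e., using the within-prior employment history rates) gives the causal effect.
Adjusting over the population distribution of prior employment history: 0.291·(0.639−0.791) + 0.333·(0.520−0.650) + 0.375·(0.219−0.384) = -0.149.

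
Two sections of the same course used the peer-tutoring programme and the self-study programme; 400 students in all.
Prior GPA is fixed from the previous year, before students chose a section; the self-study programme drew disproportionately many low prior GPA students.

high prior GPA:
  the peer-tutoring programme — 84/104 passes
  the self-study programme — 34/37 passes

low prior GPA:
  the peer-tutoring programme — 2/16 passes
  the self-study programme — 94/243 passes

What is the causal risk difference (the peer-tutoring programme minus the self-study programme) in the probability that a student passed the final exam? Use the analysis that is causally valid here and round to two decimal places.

The stratified and pooled comparisons disagree (the self-study programme wins within each prior GPA band; the peer-tutoring programme wins overall), so the answer turns on the causal role of prior GPA band.
Here prior GPA band is a common cause — it drives both which teaching method a case falls under and the outcome. The crude comparison mixes populations; the stratum-specific rates are the causally relevant ones.
Adjusting over the population distribution of prior GPA band: 0.352·(0.808−0.919) + 0.647·(0.125−0.387) = -0.209.

-0.21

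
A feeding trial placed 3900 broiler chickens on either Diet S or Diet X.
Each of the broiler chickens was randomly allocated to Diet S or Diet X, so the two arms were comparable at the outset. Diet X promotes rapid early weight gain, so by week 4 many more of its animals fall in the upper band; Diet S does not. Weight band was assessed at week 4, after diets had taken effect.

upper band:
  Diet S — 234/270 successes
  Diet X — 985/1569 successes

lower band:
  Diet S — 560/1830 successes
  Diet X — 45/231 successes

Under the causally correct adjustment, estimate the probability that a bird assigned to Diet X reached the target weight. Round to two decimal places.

Week-4 weight band here is a post-treatment variable shaped by the diet; conditioning on it would introduce bias rather than remove it. The overall comparison is the causal one.
So P(outcome | do(Diet X)) is just the pooled rate for Diet X: 1030/1800 = 0.572.

0.57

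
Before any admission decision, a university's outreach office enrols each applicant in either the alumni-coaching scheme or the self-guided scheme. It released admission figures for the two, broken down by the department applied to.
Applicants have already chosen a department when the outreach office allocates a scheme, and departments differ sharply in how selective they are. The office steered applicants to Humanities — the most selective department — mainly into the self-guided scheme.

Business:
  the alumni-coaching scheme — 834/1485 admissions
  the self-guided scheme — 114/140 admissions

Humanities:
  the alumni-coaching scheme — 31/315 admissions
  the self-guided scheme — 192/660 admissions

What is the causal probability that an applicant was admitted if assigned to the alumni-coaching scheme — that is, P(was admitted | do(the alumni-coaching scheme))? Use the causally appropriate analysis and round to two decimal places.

0.39

The imbalance in department arose from how applicants were allocated, not from anything the outreach scheme did; and department independently affects the outcome. The pooled gap is confounded — condition on department.
Standardising the alumni-coaching scheme to the population department mix: 0.625·834/1485 + 0.375·31/315 = 0.388.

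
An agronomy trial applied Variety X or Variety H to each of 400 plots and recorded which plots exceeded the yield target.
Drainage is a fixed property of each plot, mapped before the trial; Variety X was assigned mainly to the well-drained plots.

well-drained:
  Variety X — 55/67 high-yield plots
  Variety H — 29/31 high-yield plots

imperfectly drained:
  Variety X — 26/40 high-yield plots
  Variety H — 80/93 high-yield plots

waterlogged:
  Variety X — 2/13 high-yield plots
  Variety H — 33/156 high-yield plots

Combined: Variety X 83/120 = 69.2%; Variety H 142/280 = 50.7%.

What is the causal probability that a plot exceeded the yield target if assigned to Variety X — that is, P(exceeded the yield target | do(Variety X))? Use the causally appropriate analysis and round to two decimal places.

0.48

The imbalance in field drainage arose from how plots were allocated, not from anything the variety did; and field drainage independently affects the outcome. The pooled gap is confounded — condition on field drainage.
Standardising Variety X to the population field drainage mix: 0.245·55/67 + 0.333·26/40 + 0.422·2/13 = 0.482.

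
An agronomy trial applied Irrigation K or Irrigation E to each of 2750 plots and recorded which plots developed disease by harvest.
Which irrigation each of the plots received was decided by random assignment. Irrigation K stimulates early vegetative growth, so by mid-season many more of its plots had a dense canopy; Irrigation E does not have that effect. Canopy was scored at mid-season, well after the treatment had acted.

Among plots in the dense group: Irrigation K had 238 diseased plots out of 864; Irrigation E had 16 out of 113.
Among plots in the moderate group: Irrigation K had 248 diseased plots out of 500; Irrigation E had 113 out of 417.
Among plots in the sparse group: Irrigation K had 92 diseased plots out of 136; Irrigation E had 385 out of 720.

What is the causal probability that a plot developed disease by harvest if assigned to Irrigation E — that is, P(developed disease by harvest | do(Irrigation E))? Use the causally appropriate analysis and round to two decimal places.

Stratifying would compare irrigations among plots the irrigations themselves sorted into mid-season canopy groups — a form of selection on an intermediate. The unconditioned pooled rates give the total causal effect.
So P(outcome | do(Irrigation E)) is just the pooled rate for Irrigation E: 514/1250 = 0.411.

0.41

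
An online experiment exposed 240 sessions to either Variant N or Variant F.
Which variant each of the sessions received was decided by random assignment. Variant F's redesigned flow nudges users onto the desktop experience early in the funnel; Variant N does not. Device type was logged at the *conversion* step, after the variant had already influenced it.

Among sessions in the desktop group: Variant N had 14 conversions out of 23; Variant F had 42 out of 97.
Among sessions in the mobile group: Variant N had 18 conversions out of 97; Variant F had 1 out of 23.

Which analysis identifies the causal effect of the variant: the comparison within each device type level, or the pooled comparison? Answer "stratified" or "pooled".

Device type lies on the pathway variant → device type → outcome, so adjusting for it blocks the indirect effect. For the total causal effect of variant, use the unadjusted pooled rates.
Pooled: Variant N 26.7% vs Variant F 35.8%; Variant F is higher overall.

pooled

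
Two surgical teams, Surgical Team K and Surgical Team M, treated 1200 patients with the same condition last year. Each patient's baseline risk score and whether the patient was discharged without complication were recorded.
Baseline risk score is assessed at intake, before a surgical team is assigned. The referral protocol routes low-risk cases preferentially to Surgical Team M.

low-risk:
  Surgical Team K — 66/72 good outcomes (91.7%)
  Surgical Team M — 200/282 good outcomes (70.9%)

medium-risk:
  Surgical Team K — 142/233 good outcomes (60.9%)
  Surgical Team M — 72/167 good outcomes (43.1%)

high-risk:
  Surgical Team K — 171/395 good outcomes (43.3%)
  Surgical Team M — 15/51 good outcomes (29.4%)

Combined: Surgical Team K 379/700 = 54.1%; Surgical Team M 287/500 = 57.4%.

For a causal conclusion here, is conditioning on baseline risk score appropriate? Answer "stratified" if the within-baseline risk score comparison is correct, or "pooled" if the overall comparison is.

stratified

Baseline risk score is set before the surgical team has any effect — it is not caused by the surgical team — and it independently drives the outcome. That makes it a confounder, so the causal comparison is within baseline risk score levels.
Within each level — low-risk: 91.7% vs 70.9%; medium-risk: 60.9% vs 43.1%; high-risk: 43.3% vs 29.4% — Surgical Team K is higher every time.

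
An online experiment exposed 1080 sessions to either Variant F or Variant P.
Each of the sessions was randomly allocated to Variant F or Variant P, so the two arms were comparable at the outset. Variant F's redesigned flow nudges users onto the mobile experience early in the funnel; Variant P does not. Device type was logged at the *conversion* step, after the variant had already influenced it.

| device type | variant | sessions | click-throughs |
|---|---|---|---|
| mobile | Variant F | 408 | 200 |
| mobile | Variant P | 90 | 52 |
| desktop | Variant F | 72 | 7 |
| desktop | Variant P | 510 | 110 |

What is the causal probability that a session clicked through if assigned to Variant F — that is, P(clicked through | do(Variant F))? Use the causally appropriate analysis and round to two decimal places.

0.43

Within every device type level Variant P has the higher rate, yet pooled Variant F does — Simpson's reversal.
Device type here is a post-treatment variable shaped by the variant; conditioning on it would introduce bias rather than remove it. The overall comparison is the causal one.
So P(outcome | do(Variant F)) is just the pooled rate for Variant F: 207/480 = 0.431.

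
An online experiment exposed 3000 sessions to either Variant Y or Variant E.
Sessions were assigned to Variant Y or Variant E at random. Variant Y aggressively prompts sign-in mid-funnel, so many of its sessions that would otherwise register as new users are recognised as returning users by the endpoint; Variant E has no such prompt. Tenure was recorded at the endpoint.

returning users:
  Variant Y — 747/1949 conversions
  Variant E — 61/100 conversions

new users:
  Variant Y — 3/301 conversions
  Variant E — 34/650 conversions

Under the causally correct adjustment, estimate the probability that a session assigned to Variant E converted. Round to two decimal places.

0.13

User tenure is downstream of the variant. One should not condition on a consequence of treatment, so the overall rates are the right comparison.
So P(outcome | do(Variant E)) is just the pooled rate for Variant E: 95/750 = 0.127.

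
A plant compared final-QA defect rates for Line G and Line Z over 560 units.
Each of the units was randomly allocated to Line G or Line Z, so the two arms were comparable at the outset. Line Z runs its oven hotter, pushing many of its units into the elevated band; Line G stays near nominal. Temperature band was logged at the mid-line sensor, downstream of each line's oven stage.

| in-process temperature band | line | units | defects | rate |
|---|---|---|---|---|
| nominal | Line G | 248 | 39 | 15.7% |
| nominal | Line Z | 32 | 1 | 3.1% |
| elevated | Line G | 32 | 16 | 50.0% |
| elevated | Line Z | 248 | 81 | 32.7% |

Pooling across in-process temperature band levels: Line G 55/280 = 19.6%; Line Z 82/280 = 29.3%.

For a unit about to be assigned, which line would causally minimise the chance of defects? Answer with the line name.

Within every in-process temperature band level Line Z has the lower rate, yet pooled Line G does — Simpson's reversal.
The distribution of in-process temperature band is itself part of what the line does — it is an intermediate outcome. Holding it fixed would remove that part of the effect; the total effect is the pooled difference.
Pooled: Line G 19.6% vs Line Z 29.3%; Line G is lower overall.

Line G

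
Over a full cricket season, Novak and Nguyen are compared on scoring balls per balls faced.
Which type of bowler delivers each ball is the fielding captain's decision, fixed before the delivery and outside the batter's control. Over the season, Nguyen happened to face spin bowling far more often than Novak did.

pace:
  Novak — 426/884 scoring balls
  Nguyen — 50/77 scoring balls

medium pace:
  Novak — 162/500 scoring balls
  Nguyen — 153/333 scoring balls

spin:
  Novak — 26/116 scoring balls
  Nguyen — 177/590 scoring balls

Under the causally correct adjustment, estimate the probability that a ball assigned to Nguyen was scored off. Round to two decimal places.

Since bowling type is a pre-existing factor (not a product of the player) and it affects the outcome on its own, it is a confounder. The stratified rates, not the pooled rate, identify the causal effect.
Standardising Nguyen to the population bowling type mix: 0.384·50/77 + 0.333·153/333 + 0.282·177/590 = 0.487.

0.49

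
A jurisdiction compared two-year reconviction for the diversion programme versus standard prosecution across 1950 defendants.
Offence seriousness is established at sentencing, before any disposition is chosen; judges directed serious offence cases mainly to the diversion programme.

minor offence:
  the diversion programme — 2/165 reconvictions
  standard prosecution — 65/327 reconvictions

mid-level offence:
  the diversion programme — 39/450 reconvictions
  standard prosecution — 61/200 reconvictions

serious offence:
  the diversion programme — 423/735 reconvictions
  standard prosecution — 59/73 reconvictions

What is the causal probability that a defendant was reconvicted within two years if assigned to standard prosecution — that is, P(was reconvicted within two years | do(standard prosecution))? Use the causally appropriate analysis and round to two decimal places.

The stratified and pooled comparisons disagree (the diversion programme wins within each offence seriousness; standard prosecution wins overall), so the answer turns on the causal role of offence seriousness.
Here offence seriousness is a common cause — it drives both which disposition a case falls under and the outcome. The crude comparison mixes populations; the stratum-specific rates are the causally relevant ones.
Standardising standard prosecution to the population offence seriousness mix: 0.252·65/327 + 0.333·61/200 + 0.414·59/73 = 0.487.

0.49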